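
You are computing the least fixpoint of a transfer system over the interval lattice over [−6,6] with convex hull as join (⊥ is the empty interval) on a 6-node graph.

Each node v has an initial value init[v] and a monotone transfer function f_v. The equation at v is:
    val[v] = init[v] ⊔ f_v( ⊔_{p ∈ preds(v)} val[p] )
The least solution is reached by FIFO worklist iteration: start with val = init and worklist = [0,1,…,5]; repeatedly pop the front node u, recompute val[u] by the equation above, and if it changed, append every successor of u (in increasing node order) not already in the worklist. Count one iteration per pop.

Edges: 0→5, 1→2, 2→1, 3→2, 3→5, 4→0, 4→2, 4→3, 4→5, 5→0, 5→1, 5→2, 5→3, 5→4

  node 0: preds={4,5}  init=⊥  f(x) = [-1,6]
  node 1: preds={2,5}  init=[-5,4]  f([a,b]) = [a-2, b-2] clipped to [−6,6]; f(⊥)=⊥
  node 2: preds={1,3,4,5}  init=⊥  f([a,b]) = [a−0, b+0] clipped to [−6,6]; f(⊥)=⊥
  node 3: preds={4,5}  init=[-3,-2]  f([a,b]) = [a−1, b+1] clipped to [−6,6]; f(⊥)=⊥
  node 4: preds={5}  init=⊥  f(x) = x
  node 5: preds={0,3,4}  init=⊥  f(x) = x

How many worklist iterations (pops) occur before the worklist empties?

Trace (36 dequeues):
  [1] u=0 | in ⊥ | out [-1,6] | prev ⊥ | push {}
  [2] u=1 | in ⊥ | out [-5,4] | ==
  [3] u=2 | in [-5,4] | out [-5,4] | prev ⊥ | push {1}
  [4] u=3 | in ⊥ | out [-3,-2] | ==
  [5] u=4 | in ⊥ | out ⊥ | ==
  [6] u=5 | in [-3,6] | out [-3,6] | prev ⊥ | push {0,2,3,4}
  [7] u=1 | in [-5,6] | out [-6,4] | prev [-5,4] | push {}
  [8] u=0 | in [-3,6] | out [-1,6] | ==
  [9] u=2 | in [-6,6] | out [-6,6] | prev [-5,4] | push {1}
  [10] u=3 | in [-3,6] | out [-4,6] | prev [-3,-2] | push {2,5}
  [11] u=4 | in [-3,6] | out [-3,6] | prev ⊥ | push {0,3}
  [12] u=1 | in [-6,6] | out [-6,4] | ==
  [13] u=2 | in [-6,6] | out [-6,6] | ==
  [14] u=5 | in [-4,6] | out [-4,6] | prev [-3,6] | push {1,2,4}
  [15] u=0 | in [-4,6] | out [-1,6] | ==
  [16] u=3 | in [-4,6] | out [-5,6] | prev [-4,6] | push {5}
  [17] u=1 | in [-6,6] | out [-6,4] | ==
  [18] u=2 | in [-6,6] | out [-6,6] | ==
  [19] u=4 | in [-4,6] | out [-4,6] | prev [-3,6] | push {0,2,3}
  [20] u=5 | in [-5,6] | out [-5,6] | prev [-4,6] | push {1,4}
  [21] u=0 | in [-5,6] | out [-1,6] | ==
  [22] u=2 | in [-6,6] | out [-6,6] | ==
  [23] u=3 | in [-5,6] | out [-6,6] | prev [-5,6] | push {2,5}
  [24] u=1 | in [-6,6] | out [-6,4] | ==
  [25] u=4 | in [-5,6] | out [-5,6] | prev [-4,6] | push {0,3}
  [26] u=2 | in [-6,6] | out [-6,6] | ==
  [27] u=5 | in [-6,6] | out [-6,6] | prev [-5,6] | push {1,2,4}
  [28] u=0 | in [-6,6] | out [-1,6] | ==
  [29] u=3 | in [-6,6] | out [-6,6] | ==
  [30] u=1 | in [-6,6] | out [-6,4] | ==
  [31] u=2 | in [-6,6] | out [-6,6] | ==
  [32] u=4 | in [-6,6] | out [-6,6] | prev [-5,6] | push {0,2,3,5}
  [33] u=0 | in [-6,6] | out [-1,6] | ==
  [34] u=2 | in [-6,6] | out [-6,6] | ==
  [35] u=3 | in [-6,6] | out [-6,6] | ==
  [36] u=5 | in [-6,6] | out [-6,6] | ==

Converged values:
  [0] [-1,6]
  [1] [-6,4]
  [2] [-6,6]
  [3] [-6,6]
  [4] [-6,6]
  [5] [-6,6]

36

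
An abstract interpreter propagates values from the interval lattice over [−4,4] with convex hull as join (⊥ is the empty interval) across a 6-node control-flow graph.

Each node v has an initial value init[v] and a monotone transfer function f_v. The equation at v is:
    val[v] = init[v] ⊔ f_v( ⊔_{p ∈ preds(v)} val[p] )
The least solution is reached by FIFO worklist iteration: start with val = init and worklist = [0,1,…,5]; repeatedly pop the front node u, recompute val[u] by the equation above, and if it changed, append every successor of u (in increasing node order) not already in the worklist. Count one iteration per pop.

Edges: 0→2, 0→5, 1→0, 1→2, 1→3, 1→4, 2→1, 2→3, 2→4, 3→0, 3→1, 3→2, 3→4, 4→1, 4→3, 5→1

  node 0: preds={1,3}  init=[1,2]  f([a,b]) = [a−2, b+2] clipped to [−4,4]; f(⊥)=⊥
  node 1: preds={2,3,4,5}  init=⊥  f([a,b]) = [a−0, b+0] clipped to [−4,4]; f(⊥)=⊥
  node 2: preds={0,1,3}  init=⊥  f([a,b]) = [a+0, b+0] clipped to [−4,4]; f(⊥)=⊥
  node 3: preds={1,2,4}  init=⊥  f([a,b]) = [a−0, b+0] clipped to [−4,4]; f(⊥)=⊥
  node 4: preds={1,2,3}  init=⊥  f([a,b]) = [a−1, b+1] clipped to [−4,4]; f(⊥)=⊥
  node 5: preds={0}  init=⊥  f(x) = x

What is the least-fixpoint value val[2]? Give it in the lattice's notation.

Iteration log — 23 steps:
  step 1. node 0  ⊔preds=⊥  new=[1,2]  stable
  step 2. node 1  ⊔preds=⊥  new=⊥  stable
  step 3. node 2  ⊔preds=[1,2]  new=[1,2]  old=⊥  +wl: 1
  step 4. node 3  ⊔preds=[1,2]  new=[1,2]  old=⊥  +wl: 0,2
  step 5. node 4  ⊔preds=[1,2]  new=[0,3]  old=⊥  +wl: 3
  step 6. node 5  ⊔preds=[1,2]  new=[1,2]  old=⊥  +wl: 
  step 7. node 1  ⊔preds=[0,3]  new=[0,3]  old=⊥  +wl: 4
  step 8. node 0  ⊔preds=[0,3]  new=[-2,4]  old=[1,2]  +wl: 5
  step 9. node 2  ⊔preds=[-2,4]  new=[-2,4]  old=[1,2]  +wl: 1
  step 10. node 3  ⊔preds=[-2,4]  new=[-2,4]  old=[1,2]  +wl: 0,2
  step 11. node 4  ⊔preds=[-2,4]  new=[-3,4]  old=[0,3]  +wl: 3
  step 12. node 5  ⊔preds=[-2,4]  new=[-2,4]  old=[1,2]  +wl: 
  step 13. node 1  ⊔preds=[-3,4]  new=[-3,4]  old=[0,3]  +wl: 4
  step 14. node 0  ⊔preds=[-3,4]  new=[-4,4]  old=[-2,4]  +wl: 5
  step 15. node 2  ⊔preds=[-4,4]  new=[-4,4]  old=[-2,4]  +wl: 1
  step 16. node 3  ⊔preds=[-4,4]  new=[-4,4]  old=[-2,4]  +wl: 0,2
  step 17. node 4  ⊔preds=[-4,4]  new=[-4,4]  old=[-3,4]  +wl: 3
  step 18. node 5  ⊔preds=[-4,4]  new=[-4,4]  old=[-2,4]  +wl: 
  step 19. node 1  ⊔preds=[-4,4]  new=[-4,4]  old=[-3,4]  +wl: 4
  step 20. node 0  ⊔preds=[-4,4]  new=[-4,4]  stable
  step 21. node 2  ⊔preds=[-4,4]  new=[-4,4]  stable
  step 22. node 3  ⊔preds=[-4,4]  new=[-4,4]  stable
  step 23. node 4  ⊔preds=[-4,4]  new=[-4,4]  stable

Least fixpoint reached:
  node 0: [-4,4]
  node 1: [-4,4]
  node 2: [-4,4]
  node 3: [-4,4]
  node 4: [-4,4]
  node 5: [-4,4]

[-4,4]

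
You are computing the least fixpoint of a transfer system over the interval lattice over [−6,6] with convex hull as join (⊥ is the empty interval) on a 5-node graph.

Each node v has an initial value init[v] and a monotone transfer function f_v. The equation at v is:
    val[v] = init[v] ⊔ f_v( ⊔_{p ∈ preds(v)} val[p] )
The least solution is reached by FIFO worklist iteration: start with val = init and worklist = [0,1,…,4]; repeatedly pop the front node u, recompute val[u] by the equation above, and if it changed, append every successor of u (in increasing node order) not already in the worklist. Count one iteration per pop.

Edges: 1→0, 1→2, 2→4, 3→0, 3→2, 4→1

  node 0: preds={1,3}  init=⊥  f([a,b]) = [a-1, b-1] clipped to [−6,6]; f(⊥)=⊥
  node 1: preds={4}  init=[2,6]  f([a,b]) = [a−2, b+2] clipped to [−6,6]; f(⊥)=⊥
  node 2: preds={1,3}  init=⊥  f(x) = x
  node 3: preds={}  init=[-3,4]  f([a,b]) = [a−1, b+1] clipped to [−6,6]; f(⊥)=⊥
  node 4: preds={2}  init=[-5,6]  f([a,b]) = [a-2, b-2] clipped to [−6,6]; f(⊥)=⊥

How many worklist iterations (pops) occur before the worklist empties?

Worklist (7 pops):
  #1 pop 0: in=[-3,6] → [-4,5] (was ⊥); enqueue []
  #2 pop 1: in=[-5,6] → [-6,6] (was [2,6]); enqueue [0]
  #3 pop 2: in=[-6,6] → [-6,6] (was ⊥); enqueue []
  #4 pop 3: in=⊥ → [-3,4] (no change)
  #5 pop 4: in=[-6,6] → [-6,6] (was [-5,6]); enqueue [1]
  #6 pop 0: in=[-6,6] → [-6,5] (was [-4,5]); enqueue []
  #7 pop 1: in=[-6,6] → [-6,6] (no change)

Fixpoint:
  val[0] = [-6,5]
  val[1] = [-6,6]
  val[2] = [-6,6]
  val[3] = [-3,4]
  val[4] = [-6,6]

7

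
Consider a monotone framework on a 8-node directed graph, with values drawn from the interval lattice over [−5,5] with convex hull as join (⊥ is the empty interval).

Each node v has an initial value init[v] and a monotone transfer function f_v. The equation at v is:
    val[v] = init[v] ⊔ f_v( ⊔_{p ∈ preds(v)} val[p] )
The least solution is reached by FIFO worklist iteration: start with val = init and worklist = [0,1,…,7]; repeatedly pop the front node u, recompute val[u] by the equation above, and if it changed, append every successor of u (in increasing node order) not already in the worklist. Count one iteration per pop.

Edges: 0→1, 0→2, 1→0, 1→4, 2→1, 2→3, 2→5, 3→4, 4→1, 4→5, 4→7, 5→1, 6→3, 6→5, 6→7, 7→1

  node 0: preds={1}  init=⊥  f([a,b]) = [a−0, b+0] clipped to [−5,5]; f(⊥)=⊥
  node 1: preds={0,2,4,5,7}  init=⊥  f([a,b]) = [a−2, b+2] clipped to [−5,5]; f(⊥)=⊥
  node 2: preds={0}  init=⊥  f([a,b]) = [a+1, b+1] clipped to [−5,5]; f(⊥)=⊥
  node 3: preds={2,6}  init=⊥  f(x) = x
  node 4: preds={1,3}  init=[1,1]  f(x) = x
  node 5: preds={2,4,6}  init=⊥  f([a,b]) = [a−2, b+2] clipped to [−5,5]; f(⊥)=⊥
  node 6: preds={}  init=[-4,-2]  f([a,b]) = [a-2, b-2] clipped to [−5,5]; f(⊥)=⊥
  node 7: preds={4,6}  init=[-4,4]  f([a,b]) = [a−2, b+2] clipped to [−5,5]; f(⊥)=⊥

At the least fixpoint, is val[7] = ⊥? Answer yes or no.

Worklist (15 pops):
  #1 pop 0: in=⊥ → ⊥ (no change)
  #2 pop 1: in=[-4,4] → [-5,5] (was ⊥); enqueue [0]
  #3 pop 2: in=⊥ → ⊥ (no change)
  #4 pop 3: in=[-4,-2] → [-4,-2] (was ⊥); enqueue []
  #5 pop 4: in=[-5,5] → [-5,5] (was [1,1]); enqueue [1]
  #6 pop 5: in=[-5,5] → [-5,5] (was ⊥); enqueue []
  #7 pop 6: in=⊥ → [-4,-2] (no change)
  #8 pop 7: in=[-5,5] → [-5,5] (was [-4,4]); enqueue []
  #9 pop 0: in=[-5,5] → [-5,5] (was ⊥); enqueue [2]
  #10 pop 1: in=[-5,5] → [-5,5] (no change)
  #11 pop 2: in=[-5,5] → [-4,5] (was ⊥); enqueue [1,3,5]
  #12 pop 1: in=[-5,5] → [-5,5] (no change)
  #13 pop 3: in=[-4,5] → [-4,5] (was [-4,-2]); enqueue [4]
  #14 pop 5: in=[-5,5] → [-5,5] (no change)
  #15 pop 4: in=[-5,5] → [-5,5] (no change)

Fixpoint:
  val[0] = [-5,5]
  val[1] = [-5,5]
  val[2] = [-4,5]
  val[3] = [-4,5]
  val[4] = [-5,5]
  val[5] = [-5,5]
  val[6] = [-4,-2]
  val[7] = [-5,5]

no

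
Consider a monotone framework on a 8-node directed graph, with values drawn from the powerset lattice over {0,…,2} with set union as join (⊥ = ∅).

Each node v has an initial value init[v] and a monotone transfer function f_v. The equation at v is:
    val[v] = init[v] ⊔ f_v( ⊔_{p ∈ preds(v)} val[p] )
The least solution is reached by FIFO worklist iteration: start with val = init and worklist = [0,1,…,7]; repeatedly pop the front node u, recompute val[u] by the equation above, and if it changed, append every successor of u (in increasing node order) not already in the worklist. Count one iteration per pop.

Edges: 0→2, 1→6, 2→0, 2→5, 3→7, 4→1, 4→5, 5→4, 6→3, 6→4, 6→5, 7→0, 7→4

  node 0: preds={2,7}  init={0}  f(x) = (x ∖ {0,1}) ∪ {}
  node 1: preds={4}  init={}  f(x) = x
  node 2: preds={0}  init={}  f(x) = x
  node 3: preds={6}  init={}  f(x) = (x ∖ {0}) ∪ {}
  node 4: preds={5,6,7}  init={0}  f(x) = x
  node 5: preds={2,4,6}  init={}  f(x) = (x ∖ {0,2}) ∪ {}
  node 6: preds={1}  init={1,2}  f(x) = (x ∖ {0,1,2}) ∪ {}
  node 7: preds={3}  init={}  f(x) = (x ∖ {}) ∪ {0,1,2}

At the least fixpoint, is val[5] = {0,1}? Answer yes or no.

Trace (15 dequeues):
  [1] u=0 | in {} | out {0} | ==
  [2] u=1 | in {0} | out {0} | prev {} | push {}
  [3] u=2 | in {0} | out {0} | prev {} | push {0}
  [4] u=3 | in {1,2} | out {1,2} | prev {} | push {}
  [5] u=4 | in {1,2} | out {0,1,2} | prev {0} | push {1}
  [6] u=5 | in {0,1,2} | out {1} | prev {} | push {4}
  [7] u=6 | in {0} | out {1,2} | ==
  [8] u=7 | in {1,2} | out {0,1,2} | prev {} | push {}
  [9] u=0 | in {0,1,2} | out {0,2} | prev {0} | push {2}
  [10] u=1 | in {0,1,2} | out {0,1,2} | prev {0} | push {6}
  [11] u=4 | in {0,1,2} | out {0,1,2} | ==
  [12] u=2 | in {0,2} | out {0,2} | prev {0} | push {0,5}
  [13] u=6 | in {0,1,2} | out {1,2} | ==
  [14] u=0 | in {0,1,2} | out {0,2} | ==
  [15] u=5 | in {0,1,2} | out {1} | ==

Converged values:
  [0] {0,2}
  [1] {0,1,2}
  [2] {0,2}
  [3] {1,2}
  [4] {0,1,2}
  [5] {1}
  [6] {1,2}
  [7] {0,1,2}

no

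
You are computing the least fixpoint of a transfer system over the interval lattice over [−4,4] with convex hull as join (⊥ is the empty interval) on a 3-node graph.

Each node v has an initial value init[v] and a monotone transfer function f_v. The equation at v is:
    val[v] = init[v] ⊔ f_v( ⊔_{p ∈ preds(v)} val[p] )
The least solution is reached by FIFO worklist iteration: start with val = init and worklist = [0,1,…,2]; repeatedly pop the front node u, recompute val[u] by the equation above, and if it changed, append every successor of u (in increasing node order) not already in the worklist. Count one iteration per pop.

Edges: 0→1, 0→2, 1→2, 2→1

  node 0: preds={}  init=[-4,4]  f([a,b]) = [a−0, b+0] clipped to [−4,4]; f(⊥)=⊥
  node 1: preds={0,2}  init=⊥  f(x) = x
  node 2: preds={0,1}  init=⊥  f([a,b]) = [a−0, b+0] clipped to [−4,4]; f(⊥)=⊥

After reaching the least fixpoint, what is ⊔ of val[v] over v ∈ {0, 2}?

Iteration log — 4 steps:
  step 1. node 0  ⊔preds=⊥  new=[-4,4]  stable
  step 2. node 1  ⊔preds=[-4,4]  new=[-4,4]  old=⊥  +wl: 
  step 3. node 2  ⊔preds=[-4,4]  new=[-4,4]  old=⊥  +wl: 1
  step 4. node 1  ⊔preds=[-4,4]  new=[-4,4]  stable

Least fixpoint reached:
  node 0: [-4,4]
  node 1: [-4,4]
  node 2: [-4,4]

[-4,4]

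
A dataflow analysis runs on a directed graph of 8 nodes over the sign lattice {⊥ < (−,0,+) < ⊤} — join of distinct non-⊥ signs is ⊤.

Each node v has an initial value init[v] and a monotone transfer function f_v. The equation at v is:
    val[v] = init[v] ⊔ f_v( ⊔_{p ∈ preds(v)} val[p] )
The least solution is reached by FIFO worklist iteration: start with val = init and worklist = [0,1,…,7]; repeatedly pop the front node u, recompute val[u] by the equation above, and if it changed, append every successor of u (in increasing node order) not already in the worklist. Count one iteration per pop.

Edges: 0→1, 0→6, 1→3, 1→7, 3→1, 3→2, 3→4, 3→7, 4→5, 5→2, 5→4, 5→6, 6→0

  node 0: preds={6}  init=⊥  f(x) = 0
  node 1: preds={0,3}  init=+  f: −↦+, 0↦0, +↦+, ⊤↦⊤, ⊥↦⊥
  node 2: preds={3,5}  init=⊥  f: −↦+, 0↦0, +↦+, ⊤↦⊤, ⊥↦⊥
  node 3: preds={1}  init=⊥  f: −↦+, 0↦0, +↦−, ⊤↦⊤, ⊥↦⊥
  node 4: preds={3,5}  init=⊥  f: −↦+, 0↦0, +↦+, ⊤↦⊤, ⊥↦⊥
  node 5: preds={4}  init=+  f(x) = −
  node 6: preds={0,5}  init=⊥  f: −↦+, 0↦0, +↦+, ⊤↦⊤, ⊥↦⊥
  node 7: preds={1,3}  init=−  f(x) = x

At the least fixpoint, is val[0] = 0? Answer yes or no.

Iteration log — 12 steps:
  step 1. node 0  ⊔preds=⊥  new=0  old=⊥  +wl: 
  step 2. node 1  ⊔preds=0  new=⊤  old=+  +wl: 
  step 3. node 2  ⊔preds=+  new=+  old=⊥  +wl: 
  step 4. node 3  ⊔preds=⊤  new=⊤  old=⊥  +wl: 1,2
  step 5. node 4  ⊔preds=⊤  new=⊤  old=⊥  +wl: 
  step 6. node 5  ⊔preds=⊤  new=⊤  old=+  +wl: 4
  step 7. node 6  ⊔preds=⊤  new=⊤  old=⊥  +wl: 0
  step 8. node 7  ⊔preds=⊤  new=⊤  old=−  +wl: 
  step 9. node 1  ⊔preds=⊤  new=⊤  stable
  step 10. node 2  ⊔preds=⊤  new=⊤  old=+  +wl: 
  step 11. node 4  ⊔preds=⊤  new=⊤  stable
  step 12. node 0  ⊔preds=⊤  new=0  stable

Least fixpoint reached:
  node 0: 0
  node 1: ⊤
  node 2: ⊤
  node 3: ⊤
  node 4: ⊤
  node 5: ⊤
  node 6: ⊤
  node 7: ⊤

yes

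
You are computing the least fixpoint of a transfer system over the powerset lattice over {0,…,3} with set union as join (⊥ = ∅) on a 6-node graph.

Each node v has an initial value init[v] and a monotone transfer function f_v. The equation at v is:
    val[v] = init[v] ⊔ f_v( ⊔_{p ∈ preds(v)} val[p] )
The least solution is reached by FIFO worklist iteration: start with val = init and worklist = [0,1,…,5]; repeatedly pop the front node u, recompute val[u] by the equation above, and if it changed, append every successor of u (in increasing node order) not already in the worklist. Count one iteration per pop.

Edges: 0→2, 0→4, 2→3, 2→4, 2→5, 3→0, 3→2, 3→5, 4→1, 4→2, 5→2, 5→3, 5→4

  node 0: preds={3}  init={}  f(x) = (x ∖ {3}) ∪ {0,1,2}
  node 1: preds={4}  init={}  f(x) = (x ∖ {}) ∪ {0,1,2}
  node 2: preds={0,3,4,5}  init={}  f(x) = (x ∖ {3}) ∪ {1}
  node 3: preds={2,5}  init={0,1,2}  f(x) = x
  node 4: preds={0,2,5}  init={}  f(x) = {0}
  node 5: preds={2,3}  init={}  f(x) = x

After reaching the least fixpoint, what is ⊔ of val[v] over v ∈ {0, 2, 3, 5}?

Worklist (10 pops):
  #1 pop 0: in={0,1,2} → {0,1,2} (was {}); enqueue []
  #2 pop 1: in={} → {0,1,2} (was {}); enqueue []
  #3 pop 2: in={0,1,2} → {0,1,2} (was {}); enqueue []
  #4 pop 3: in={0,1,2} → {0,1,2} (no change)
  #5 pop 4: in={0,1,2} → {0} (was {}); enqueue [1,2]
  #6 pop 5: in={0,1,2} → {0,1,2} (was {}); enqueue [3,4]
  #7 pop 1: in={0} → {0,1,2} (no change)
  #8 pop 2: in={0,1,2} → {0,1,2} (no change)
  #9 pop 3: in={0,1,2} → {0,1,2} (no change)
  #10 pop 4: in={0,1,2} → {0} (no change)

Fixpoint:
  val[0] = {0,1,2}
  val[1] = {0,1,2}
  val[2] = {0,1,2}
  val[3] = {0,1,2}
  val[4] = {0}
  val[5] = {0,1,2}

{0,1,2}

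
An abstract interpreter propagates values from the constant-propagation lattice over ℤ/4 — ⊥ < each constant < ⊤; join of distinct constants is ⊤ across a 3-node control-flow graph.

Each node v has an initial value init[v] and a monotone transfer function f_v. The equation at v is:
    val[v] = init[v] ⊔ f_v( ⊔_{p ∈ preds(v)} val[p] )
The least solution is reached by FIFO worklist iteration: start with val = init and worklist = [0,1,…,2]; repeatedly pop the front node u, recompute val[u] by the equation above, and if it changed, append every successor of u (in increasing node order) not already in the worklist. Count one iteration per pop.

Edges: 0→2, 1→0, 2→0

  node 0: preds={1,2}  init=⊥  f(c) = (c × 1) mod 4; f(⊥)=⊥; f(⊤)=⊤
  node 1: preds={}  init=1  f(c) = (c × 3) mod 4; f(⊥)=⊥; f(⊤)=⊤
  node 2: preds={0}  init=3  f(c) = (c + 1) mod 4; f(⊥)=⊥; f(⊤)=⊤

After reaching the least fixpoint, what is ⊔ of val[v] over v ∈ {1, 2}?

Trace (4 dequeues):
  [1] u=0 | in ⊤ | out ⊤ | prev ⊥ | push {}
  [2] u=1 | in ⊥ | out 1 | ==
  [3] u=2 | in ⊤ | out ⊤ | prev 3 | push {0}
  [4] u=0 | in ⊤ | out ⊤ | ==

Converged values:
  [0] ⊤
  [1] 1
  [2] ⊤

⊤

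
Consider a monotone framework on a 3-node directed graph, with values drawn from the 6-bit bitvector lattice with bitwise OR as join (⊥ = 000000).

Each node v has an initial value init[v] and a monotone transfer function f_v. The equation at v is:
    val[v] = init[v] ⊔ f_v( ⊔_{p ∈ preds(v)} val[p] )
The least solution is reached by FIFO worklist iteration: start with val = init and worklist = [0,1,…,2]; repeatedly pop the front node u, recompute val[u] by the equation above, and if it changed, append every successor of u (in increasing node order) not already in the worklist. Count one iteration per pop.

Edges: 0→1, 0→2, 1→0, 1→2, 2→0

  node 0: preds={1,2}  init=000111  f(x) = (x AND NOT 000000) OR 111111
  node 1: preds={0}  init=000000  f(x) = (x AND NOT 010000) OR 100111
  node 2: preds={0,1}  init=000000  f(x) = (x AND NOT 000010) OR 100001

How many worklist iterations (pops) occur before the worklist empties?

Trace (4 dequeues):
  [1] u=0 | in 000000 | out 111111 | prev 000111 | push {}
  [2] u=1 | in 111111 | out 101111 | prev 000000 | push {0}
  [3] u=2 | in 111111 | out 111101 | prev 000000 | push {}
  [4] u=0 | in 111111 | out 111111 | ==

Converged values:
  [0] 111111
  [1] 101111
  [2] 111101

4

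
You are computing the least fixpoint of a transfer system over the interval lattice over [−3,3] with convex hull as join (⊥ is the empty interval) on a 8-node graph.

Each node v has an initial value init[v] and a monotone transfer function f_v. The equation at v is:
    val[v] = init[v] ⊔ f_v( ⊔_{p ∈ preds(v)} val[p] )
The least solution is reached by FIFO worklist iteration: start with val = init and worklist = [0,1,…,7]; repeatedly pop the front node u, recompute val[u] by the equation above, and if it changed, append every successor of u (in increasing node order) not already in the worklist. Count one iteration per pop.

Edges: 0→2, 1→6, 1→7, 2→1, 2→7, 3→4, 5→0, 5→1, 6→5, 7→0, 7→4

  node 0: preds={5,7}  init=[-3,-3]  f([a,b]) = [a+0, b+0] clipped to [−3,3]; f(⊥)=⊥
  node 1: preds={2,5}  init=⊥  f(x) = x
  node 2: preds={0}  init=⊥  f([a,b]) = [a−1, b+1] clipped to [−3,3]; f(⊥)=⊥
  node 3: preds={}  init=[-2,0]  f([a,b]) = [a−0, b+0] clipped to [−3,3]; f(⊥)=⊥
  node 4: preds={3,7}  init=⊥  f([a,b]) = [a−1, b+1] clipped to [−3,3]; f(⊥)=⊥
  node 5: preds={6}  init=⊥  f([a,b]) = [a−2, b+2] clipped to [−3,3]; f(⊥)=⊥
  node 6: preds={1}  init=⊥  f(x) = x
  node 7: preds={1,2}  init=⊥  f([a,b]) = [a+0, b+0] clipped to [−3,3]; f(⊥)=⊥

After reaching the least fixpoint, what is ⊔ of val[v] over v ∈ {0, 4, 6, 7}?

[-3,3]

Worklist (36 pops):
  #1 pop 0: in=⊥ → [-3,-3] (no change)
  #2 pop 1: in=⊥ → ⊥ (no change)
  #3 pop 2: in=[-3,-3] → [-3,-2] (was ⊥); enqueue [1]
  #4 pop 3: in=⊥ → [-2,0] (no change)
  #5 pop 4: in=[-2,0] → [-3,1] (was ⊥); enqueue []
  #6 pop 5: in=⊥ → ⊥ (no change)
  #7 pop 6: in=⊥ → ⊥ (no change)
  #8 pop 7: in=[-3,-2] → [-3,-2] (was ⊥); enqueue [0,4]
  #9 pop 1: in=[-3,-2] → [-3,-2] (was ⊥); enqueue [6,7]
  #10 pop 0: in=[-3,-2] → [-3,-2] (was [-3,-3]); enqueue [2]
  #11 pop 4: in=[-3,0] → [-3,1] (no change)
  #12 pop 6: in=[-3,-2] → [-3,-2] (was ⊥); enqueue [5]
  #13 pop 7: in=[-3,-2] → [-3,-2] (no change)
  #14 pop 2: in=[-3,-2] → [-3,-1] (was [-3,-2]); enqueue [1,7]
  #15 pop 5: in=[-3,-2] → [-3,0] (was ⊥); enqueue [0]
  #16 pop 1: in=[-3,0] → [-3,0] (was [-3,-2]); enqueue [6]
  #17 pop 7: in=[-3,0] → [-3,0] (was [-3,-2]); enqueue [4]
  #18 pop 0: in=[-3,0] → [-3,0] (was [-3,-2]); enqueue [2]
  #19 pop 6: in=[-3,0] → [-3,0] (was [-3,-2]); enqueue [5]
  #20 pop 4: in=[-3,0] → [-3,1] (no change)
  #21 pop 2: in=[-3,0] → [-3,1] (was [-3,-1]); enqueue [1,7]
  #22 pop 5: in=[-3,0] → [-3,2] (was [-3,0]); enqueue [0]
  #23 pop 1: in=[-3,2] → [-3,2] (was [-3,0]); enqueue [6]
  #24 pop 7: in=[-3,2] → [-3,2] (was [-3,0]); enqueue [4]
  #25 pop 0: in=[-3,2] → [-3,2] (was [-3,0]); enqueue [2]
  #26 pop 6: in=[-3,2] → [-3,2] (was [-3,0]); enqueue [5]
  #27 pop 4: in=[-3,2] → [-3,3] (was [-3,1]); enqueue []
  #28 pop 2: in=[-3,2] → [-3,3] (was [-3,1]); enqueue [1,7]
  #29 pop 5: in=[-3,2] → [-3,3] (was [-3,2]); enqueue [0]
  #30 pop 1: in=[-3,3] → [-3,3] (was [-3,2]); enqueue [6]
  #31 pop 7: in=[-3,3] → [-3,3] (was [-3,2]); enqueue [4]
  #32 pop 0: in=[-3,3] → [-3,3] (was [-3,2]); enqueue [2]
  #33 pop 6: in=[-3,3] → [-3,3] (was [-3,2]); enqueue [5]
  #34 pop 4: in=[-3,3] → [-3,3] (no change)
  #35 pop 2: in=[-3,3] → [-3,3] (no change)
  #36 pop 5: in=[-3,3] → [-3,3] (no change)

Fixpoint:
  val[0] = [-3,3]
  val[1] = [-3,3]
  val[2] = [-3,3]
  val[3] = [-2,0]
  val[4] = [-3,3]
  val[5] = [-3,3]
  val[6] = [-3,3]
  val[7] = [-3,3]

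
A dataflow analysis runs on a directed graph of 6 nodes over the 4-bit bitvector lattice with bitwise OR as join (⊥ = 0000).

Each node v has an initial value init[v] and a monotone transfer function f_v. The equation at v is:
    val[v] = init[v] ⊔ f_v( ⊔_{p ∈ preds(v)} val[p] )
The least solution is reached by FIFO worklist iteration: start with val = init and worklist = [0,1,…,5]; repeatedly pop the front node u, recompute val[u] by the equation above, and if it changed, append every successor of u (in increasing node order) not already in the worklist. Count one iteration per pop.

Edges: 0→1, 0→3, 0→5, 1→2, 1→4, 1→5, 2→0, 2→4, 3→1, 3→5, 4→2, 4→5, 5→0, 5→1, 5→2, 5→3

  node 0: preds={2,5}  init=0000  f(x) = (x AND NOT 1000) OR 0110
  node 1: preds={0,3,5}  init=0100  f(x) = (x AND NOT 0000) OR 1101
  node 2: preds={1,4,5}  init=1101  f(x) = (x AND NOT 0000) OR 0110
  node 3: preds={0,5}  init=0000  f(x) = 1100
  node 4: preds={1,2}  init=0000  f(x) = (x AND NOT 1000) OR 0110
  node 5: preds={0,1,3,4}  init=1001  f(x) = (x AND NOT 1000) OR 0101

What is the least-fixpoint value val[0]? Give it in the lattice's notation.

0111

Iteration log — 10 steps:
  step 1. node 0  ⊔preds=1101  new=0111  old=0000  +wl: 
  step 2. node 1  ⊔preds=1111  new=1111  old=0100  +wl: 
  step 3. node 2  ⊔preds=1111  new=1111  old=1101  +wl: 0
  step 4. node 3  ⊔preds=1111  new=1100  old=0000  +wl: 1
  step 5. node 4  ⊔preds=1111  new=0111  old=0000  +wl: 2
  step 6. node 5  ⊔preds=1111  new=1111  old=1001  +wl: 3
  step 7. node 0  ⊔preds=1111  new=0111  stable
  step 8. node 1  ⊔preds=1111  new=1111  stable
  step 9. node 2  ⊔preds=1111  new=1111  stable
  step 10. node 3  ⊔preds=1111  new=1100  stable

Least fixpoint reached:
  node 0: 0111
  node 1: 1111
  node 2: 1111
  node 3: 1100
  node 4: 0111
  node 5: 1111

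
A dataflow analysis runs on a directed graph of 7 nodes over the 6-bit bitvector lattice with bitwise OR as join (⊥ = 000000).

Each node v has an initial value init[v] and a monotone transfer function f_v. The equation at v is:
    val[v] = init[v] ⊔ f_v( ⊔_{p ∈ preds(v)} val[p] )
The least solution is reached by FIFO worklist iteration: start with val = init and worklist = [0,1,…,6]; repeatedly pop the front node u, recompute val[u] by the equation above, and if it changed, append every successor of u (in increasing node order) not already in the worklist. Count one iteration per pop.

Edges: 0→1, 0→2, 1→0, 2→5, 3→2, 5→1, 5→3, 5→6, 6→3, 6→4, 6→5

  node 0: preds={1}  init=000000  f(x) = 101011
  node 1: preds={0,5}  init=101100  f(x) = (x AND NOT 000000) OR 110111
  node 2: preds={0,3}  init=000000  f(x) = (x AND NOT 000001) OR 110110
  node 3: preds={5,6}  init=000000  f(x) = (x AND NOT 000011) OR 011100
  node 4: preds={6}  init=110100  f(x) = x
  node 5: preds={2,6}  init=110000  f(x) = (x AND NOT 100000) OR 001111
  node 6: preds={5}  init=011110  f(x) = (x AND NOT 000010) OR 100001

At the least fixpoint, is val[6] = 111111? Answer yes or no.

Iteration log — 13 steps:
  step 1. node 0  ⊔preds=101100  new=101011  old=000000  +wl: 
  step 2. node 1  ⊔preds=111011  new=111111  old=101100  +wl: 0
  step 3. node 2  ⊔preds=101011  new=111110  old=000000  +wl: 
  step 4. node 3  ⊔preds=111110  new=111100  old=000000  +wl: 2
  step 5. node 4  ⊔preds=011110  new=111110  old=110100  +wl: 
  step 6. node 5  ⊔preds=111110  new=111111  old=110000  +wl: 1,3
  step 7. node 6  ⊔preds=111111  new=111111  old=011110  +wl: 4,5
  step 8. node 0  ⊔preds=111111  new=101011  stable
  step 9. node 2  ⊔preds=111111  new=111110  stable
  step 10. node 1  ⊔preds=111111  new=111111  stable
  step 11. node 3  ⊔preds=111111  new=111100  stable
  step 12. node 4  ⊔preds=111111  new=111111  old=111110  +wl: 
  step 13. node 5  ⊔preds=111111  new=111111  stable

Least fixpoint reached:
  node 0: 101011
  node 1: 111111
  node 2: 111110
  node 3: 111100
  node 4: 111111
  node 5: 111111
  node 6: 111111

yes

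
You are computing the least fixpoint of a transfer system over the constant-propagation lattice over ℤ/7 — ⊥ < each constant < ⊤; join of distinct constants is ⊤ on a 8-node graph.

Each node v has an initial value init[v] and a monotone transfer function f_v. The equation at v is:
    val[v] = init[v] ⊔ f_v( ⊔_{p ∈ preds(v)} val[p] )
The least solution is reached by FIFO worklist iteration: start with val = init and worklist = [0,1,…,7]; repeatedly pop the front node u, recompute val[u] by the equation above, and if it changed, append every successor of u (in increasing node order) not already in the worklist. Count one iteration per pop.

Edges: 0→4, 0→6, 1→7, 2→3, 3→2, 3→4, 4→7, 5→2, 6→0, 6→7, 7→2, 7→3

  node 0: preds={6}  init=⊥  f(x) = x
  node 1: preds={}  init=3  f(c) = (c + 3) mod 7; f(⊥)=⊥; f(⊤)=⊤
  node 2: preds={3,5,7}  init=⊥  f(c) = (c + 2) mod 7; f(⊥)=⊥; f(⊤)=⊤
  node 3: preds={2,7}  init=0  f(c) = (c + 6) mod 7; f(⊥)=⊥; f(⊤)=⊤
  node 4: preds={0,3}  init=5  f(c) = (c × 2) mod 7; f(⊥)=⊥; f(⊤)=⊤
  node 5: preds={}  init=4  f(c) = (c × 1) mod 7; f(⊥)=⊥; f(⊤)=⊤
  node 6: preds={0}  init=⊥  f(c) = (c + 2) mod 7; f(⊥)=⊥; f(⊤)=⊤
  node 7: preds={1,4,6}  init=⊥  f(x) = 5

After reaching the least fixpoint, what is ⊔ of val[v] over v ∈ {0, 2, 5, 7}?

⊤

Iteration log — 10 steps:
  step 1. node 0  ⊔preds=⊥  new=⊥  stable
  step 2. node 1  ⊔preds=⊥  new=3  stable
  step 3. node 2  ⊔preds=⊤  new=⊤  old=⊥  +wl: 
  step 4. node 3  ⊔preds=⊤  new=⊤  old=0  +wl: 2
  step 5. node 4  ⊔preds=⊤  new=⊤  old=5  +wl: 
  step 6. node 5  ⊔preds=⊥  new=4  stable
  step 7. node 6  ⊔preds=⊥  new=⊥  stable
  step 8. node 7  ⊔preds=⊤  new=5  old=⊥  +wl: 3
  step 9. node 2  ⊔preds=⊤  new=⊤  stable
  step 10. node 3  ⊔preds=⊤  new=⊤  stable

Least fixpoint reached:
  node 0: ⊥
  node 1: 3
  node 2: ⊤
  node 3: ⊤
  node 4: ⊤
  node 5: 4
  node 6: ⊥
  node 7: 5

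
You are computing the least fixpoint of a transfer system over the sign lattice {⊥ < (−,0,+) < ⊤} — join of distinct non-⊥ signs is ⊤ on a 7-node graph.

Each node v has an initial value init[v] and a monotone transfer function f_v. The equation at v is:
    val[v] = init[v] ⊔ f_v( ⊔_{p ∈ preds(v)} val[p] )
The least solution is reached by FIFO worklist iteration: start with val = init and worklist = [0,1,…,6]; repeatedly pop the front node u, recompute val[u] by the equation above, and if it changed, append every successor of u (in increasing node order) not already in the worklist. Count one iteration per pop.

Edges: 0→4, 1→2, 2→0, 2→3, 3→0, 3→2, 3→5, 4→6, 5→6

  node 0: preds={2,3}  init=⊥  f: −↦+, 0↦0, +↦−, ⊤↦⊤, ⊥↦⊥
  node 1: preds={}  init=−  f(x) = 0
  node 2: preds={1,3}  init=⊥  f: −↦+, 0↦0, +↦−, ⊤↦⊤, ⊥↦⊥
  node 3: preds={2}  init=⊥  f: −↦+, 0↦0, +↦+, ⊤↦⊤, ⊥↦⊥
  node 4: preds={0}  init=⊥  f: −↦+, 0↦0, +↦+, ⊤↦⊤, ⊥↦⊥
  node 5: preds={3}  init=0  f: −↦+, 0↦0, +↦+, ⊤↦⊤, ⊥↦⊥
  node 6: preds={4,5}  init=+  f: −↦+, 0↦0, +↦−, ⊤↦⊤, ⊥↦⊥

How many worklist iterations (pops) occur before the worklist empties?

11

Trace (11 dequeues):
  [1] u=0 | in ⊥ | out ⊥ | ==
  [2] u=1 | in ⊥ | out ⊤ | prev − | push {}
  [3] u=2 | in ⊤ | out ⊤ | prev ⊥ | push {0}
  [4] u=3 | in ⊤ | out ⊤ | prev ⊥ | push {2}
  [5] u=4 | in ⊥ | out ⊥ | ==
  [6] u=5 | in ⊤ | out ⊤ | prev 0 | push {}
  [7] u=6 | in ⊤ | out ⊤ | prev + | push {}
  [8] u=0 | in ⊤ | out ⊤ | prev ⊥ | push {4}
  [9] u=2 | in ⊤ | out ⊤ | ==
  [10] u=4 | in ⊤ | out ⊤ | prev ⊥ | push {6}
  [11] u=6 | in ⊤ | out ⊤ | ==

Converged values:
  [0] ⊤
  [1] ⊤
  [2] ⊤
  [3] ⊤
  [4] ⊤
  [5] ⊤
  [6] ⊤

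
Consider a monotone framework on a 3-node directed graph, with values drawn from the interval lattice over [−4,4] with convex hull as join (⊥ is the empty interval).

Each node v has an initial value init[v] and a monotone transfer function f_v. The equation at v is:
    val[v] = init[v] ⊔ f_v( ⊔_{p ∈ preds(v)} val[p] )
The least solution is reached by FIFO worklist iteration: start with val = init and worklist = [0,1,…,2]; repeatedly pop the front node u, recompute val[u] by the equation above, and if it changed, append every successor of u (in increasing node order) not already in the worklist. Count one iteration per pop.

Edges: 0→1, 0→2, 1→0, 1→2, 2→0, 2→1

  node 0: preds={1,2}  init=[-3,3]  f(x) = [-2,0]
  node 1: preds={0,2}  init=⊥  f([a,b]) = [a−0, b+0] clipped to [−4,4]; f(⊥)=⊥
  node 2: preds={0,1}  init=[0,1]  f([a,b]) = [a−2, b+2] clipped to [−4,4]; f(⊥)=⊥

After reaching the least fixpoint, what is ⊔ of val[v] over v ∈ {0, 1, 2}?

Iteration log — 7 steps:
  step 1. node 0  ⊔preds=[0,1]  new=[-3,3]  stable
  step 2. node 1  ⊔preds=[-3,3]  new=[-3,3]  old=⊥  +wl: 0
  step 3. node 2  ⊔preds=[-3,3]  new=[-4,4]  old=[0,1]  +wl: 1
  step 4. node 0  ⊔preds=[-4,4]  new=[-3,3]  stable
  step 5. node 1  ⊔preds=[-4,4]  new=[-4,4]  old=[-3,3]  +wl: 0,2
  step 6. node 0  ⊔preds=[-4,4]  new=[-3,3]  stable
  step 7. node 2  ⊔preds=[-4,4]  new=[-4,4]  stable

Least fixpoint reached:
  node 0: [-3,3]
  node 1: [-4,4]
  node 2: [-4,4]

[-4,4]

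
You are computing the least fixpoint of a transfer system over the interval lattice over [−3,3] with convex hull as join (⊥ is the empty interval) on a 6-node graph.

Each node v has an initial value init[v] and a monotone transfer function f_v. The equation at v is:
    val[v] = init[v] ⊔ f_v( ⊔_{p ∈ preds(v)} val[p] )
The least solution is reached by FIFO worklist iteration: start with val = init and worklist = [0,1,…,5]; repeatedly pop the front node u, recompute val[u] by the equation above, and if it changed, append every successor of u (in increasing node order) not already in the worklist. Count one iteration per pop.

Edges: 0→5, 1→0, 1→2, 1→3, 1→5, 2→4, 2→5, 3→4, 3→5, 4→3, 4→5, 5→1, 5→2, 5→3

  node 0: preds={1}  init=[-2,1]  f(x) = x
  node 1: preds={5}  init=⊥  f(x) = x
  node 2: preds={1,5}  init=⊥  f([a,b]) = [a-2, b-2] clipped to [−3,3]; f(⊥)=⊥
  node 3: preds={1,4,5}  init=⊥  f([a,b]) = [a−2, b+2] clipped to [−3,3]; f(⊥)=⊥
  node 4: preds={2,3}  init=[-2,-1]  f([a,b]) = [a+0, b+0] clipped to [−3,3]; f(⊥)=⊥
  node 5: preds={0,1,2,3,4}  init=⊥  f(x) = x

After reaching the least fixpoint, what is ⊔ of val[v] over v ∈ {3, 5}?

[-3,3]

Worklist (20 pops):
  #1 pop 0: in=⊥ → [-2,1] (no change)
  #2 pop 1: in=⊥ → ⊥ (no change)
  #3 pop 2: in=⊥ → ⊥ (no change)
  #4 pop 3: in=[-2,-1] → [-3,1] (was ⊥); enqueue []
  #5 pop 4: in=[-3,1] → [-3,1] (was [-2,-1]); enqueue [3]
  #6 pop 5: in=[-3,1] → [-3,1] (was ⊥); enqueue [1,2]
  #7 pop 3: in=[-3,1] → [-3,3] (was [-3,1]); enqueue [4,5]
  #8 pop 1: in=[-3,1] → [-3,1] (was ⊥); enqueue [0,3]
  #9 pop 2: in=[-3,1] → [-3,-1] (was ⊥); enqueue []
  #10 pop 4: in=[-3,3] → [-3,3] (was [-3,1]); enqueue []
  #11 pop 5: in=[-3,3] → [-3,3] (was [-3,1]); enqueue [1,2]
  #12 pop 0: in=[-3,1] → [-3,1] (was [-2,1]); enqueue [5]
  #13 pop 3: in=[-3,3] → [-3,3] (no change)
  #14 pop 1: in=[-3,3] → [-3,3] (was [-3,1]); enqueue [0,3]
  #15 pop 2: in=[-3,3] → [-3,1] (was [-3,-1]); enqueue [4]
  #16 pop 5: in=[-3,3] → [-3,3] (no change)
  #17 pop 0: in=[-3,3] → [-3,3] (was [-3,1]); enqueue [5]
  #18 pop 3: in=[-3,3] → [-3,3] (no change)
  #19 pop 4: in=[-3,3] → [-3,3] (no change)
  #20 pop 5: in=[-3,3] → [-3,3] (no change)

Fixpoint:
  val[0] = [-3,3]
  val[1] = [-3,3]
  val[2] = [-3,1]
  val[3] = [-3,3]
  val[4] = [-3,3]
  val[5] = [-3,3]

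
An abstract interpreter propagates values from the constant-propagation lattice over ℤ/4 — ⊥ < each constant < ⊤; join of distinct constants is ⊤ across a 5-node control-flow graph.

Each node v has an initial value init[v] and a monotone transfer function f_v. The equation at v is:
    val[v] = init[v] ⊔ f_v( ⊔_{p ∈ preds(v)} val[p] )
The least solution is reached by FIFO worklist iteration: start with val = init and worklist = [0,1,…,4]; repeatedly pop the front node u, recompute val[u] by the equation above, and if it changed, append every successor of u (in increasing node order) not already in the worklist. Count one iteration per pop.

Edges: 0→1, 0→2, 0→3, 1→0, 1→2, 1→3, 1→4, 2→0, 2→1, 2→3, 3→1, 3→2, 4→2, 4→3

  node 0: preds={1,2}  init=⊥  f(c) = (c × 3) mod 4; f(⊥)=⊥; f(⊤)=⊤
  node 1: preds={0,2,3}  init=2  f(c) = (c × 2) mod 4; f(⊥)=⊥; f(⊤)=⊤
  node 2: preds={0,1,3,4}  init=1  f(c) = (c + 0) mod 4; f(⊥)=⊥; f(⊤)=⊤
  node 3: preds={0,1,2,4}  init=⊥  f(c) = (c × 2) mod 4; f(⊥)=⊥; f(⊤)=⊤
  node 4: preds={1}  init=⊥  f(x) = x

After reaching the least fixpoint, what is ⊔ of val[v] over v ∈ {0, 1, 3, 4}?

⊤

Worklist (9 pops):
  #1 pop 0: in=⊤ → ⊤ (was ⊥); enqueue []
  #2 pop 1: in=⊤ → ⊤ (was 2); enqueue [0]
  #3 pop 2: in=⊤ → ⊤ (was 1); enqueue [1]
  #4 pop 3: in=⊤ → ⊤ (was ⊥); enqueue [2]
  #5 pop 4: in=⊤ → ⊤ (was ⊥); enqueue [3]
  #6 pop 0: in=⊤ → ⊤ (no change)
  #7 pop 1: in=⊤ → ⊤ (no change)
  #8 pop 2: in=⊤ → ⊤ (no change)
  #9 pop 3: in=⊤ → ⊤ (no change)

Fixpoint:
  val[0] = ⊤
  val[1] = ⊤
  val[2] = ⊤
  val[3] = ⊤
  val[4] = ⊤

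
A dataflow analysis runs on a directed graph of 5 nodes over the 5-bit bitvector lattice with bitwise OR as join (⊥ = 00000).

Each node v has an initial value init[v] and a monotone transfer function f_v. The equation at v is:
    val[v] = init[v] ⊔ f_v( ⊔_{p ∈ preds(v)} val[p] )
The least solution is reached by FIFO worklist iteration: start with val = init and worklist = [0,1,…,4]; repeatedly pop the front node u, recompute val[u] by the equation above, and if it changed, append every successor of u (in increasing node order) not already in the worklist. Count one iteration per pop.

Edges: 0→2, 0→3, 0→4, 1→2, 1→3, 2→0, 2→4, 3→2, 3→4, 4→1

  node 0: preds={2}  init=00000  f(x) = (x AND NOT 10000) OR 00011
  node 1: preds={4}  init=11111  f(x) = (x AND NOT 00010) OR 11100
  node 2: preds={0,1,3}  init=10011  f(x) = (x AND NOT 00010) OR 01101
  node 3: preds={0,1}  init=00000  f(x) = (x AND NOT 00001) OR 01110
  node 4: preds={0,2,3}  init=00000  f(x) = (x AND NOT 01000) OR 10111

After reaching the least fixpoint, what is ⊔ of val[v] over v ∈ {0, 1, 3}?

Trace (10 dequeues):
  [1] u=0 | in 10011 | out 00011 | prev 00000 | push {}
  [2] u=1 | in 00000 | out 11111 | ==
  [3] u=2 | in 11111 | out 11111 | prev 10011 | push {0}
  [4] u=3 | in 11111 | out 11110 | prev 00000 | push {2}
  [5] u=4 | in 11111 | out 10111 | prev 00000 | push {1}
  [6] u=0 | in 11111 | out 01111 | prev 00011 | push {3,4}
  [7] u=2 | in 11111 | out 11111 | ==
  [8] u=1 | in 10111 | out 11111 | ==
  [9] u=3 | in 11111 | out 11110 | ==
  [10] u=4 | in 11111 | out 10111 | ==

Converged values:
  [0] 01111
  [1] 11111
  [2] 11111
  [3] 11110
  [4] 10111

11111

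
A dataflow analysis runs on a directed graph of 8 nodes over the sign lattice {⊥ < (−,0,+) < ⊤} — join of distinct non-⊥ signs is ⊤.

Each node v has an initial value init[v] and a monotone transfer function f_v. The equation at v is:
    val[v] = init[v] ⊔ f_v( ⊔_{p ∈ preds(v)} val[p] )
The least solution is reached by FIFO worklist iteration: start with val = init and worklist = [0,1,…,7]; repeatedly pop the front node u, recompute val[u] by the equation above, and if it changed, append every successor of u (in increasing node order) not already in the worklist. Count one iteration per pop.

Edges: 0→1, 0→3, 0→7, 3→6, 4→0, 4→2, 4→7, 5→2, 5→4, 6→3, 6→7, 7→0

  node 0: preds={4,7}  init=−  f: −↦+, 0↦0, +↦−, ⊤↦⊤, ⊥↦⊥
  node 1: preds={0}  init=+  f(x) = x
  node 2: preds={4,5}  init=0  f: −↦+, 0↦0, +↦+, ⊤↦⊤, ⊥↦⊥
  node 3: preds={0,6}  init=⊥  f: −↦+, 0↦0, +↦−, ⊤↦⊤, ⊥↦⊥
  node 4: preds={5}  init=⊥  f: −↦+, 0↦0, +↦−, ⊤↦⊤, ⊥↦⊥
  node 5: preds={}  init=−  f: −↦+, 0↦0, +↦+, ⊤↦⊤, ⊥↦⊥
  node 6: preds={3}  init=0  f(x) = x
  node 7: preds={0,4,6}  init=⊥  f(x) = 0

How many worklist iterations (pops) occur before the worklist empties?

13

Trace (13 dequeues):
  [1] u=0 | in ⊥ | out − | ==
  [2] u=1 | in − | out ⊤ | prev + | push {}
  [3] u=2 | in − | out ⊤ | prev 0 | push {}
  [4] u=3 | in ⊤ | out ⊤ | prev ⊥ | push {}
  [5] u=4 | in − | out + | prev ⊥ | push {0,2}
  [6] u=5 | in ⊥ | out − | ==
  [7] u=6 | in ⊤ | out ⊤ | prev 0 | push {3}
  [8] u=7 | in ⊤ | out 0 | prev ⊥ | push {}
  [9] u=0 | in ⊤ | out ⊤ | prev − | push {1,7}
  [10] u=2 | in ⊤ | out ⊤ | ==
  [11] u=3 | in ⊤ | out ⊤ | ==
  [12] u=1 | in ⊤ | out ⊤ | ==
  [13] u=7 | in ⊤ | out 0 | ==

Converged values:
  [0] ⊤
  [1] ⊤
  [2] ⊤
  [3] ⊤
  [4] +
  [5] −
  [6] ⊤
  [7] 0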